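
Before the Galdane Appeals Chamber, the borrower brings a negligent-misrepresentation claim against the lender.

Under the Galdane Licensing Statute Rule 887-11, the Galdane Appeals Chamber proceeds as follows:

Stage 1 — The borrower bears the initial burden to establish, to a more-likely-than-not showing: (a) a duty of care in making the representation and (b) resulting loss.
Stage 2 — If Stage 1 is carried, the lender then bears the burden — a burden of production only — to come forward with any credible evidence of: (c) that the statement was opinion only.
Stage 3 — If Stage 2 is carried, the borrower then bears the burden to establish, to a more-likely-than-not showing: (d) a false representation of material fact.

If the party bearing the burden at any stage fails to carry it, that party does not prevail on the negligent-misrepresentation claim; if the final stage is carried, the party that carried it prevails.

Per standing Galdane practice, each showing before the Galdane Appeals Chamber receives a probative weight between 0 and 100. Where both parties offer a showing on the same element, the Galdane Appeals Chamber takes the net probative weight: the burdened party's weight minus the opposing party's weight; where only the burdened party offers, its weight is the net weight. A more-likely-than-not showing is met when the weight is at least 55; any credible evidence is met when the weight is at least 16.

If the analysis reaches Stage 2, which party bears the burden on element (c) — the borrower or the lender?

lender

Stage 2's rule assigns the burden to the lender (to any credible evidence).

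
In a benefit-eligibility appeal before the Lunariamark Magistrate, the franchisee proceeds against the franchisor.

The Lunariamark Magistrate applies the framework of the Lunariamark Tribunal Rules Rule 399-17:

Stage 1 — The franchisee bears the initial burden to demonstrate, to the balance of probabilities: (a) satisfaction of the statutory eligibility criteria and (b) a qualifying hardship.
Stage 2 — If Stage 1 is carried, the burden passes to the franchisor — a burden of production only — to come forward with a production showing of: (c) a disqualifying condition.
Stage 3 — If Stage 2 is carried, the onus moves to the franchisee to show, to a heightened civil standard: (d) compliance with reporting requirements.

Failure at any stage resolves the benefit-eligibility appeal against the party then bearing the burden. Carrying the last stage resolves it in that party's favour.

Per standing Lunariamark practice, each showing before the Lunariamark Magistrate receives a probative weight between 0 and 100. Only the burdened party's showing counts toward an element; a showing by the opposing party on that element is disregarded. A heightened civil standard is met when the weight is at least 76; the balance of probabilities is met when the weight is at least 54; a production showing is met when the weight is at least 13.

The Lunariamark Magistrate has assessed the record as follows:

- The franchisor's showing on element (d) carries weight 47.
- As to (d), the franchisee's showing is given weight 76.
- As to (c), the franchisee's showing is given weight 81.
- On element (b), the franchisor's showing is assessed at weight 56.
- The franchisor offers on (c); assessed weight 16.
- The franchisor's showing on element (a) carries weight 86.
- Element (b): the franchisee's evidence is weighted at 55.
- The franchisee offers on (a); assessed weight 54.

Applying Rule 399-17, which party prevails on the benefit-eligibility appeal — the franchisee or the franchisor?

franchisee

At Stage 1 the franchisee must meet the balance of probabilities (weight is at least 54): on (a) the weight is 54 (the franchisor's 86 is given no effect), ≥ 54, so (a) meets the standard; on (b) the weight is 55 (the franchisor's 56 is given no effect), ≥ 54, so (b) meets the standard.
  The franchisee carries Stage 1; the franchisor now bears the burden.
At Stage 2 the franchisor must meet a production showing (weight is at least 13): on (c) the weight is 16 (the franchisee's 81 is given no effect), which does reach 13, so (c) meets the standard.
  The franchisor carries Stage 2; the franchisee now bears the burden.
At Stage 3 the franchisee must meet a heightened civil standard (weight is at least 76): on (d) the weight is 76 (the franchisor's 47 is given no effect), ≥ 76, so (d) meets the standard.
  Stage 3 carried; the final stage is satisfied.
Every stage carried; the franchisee prevails.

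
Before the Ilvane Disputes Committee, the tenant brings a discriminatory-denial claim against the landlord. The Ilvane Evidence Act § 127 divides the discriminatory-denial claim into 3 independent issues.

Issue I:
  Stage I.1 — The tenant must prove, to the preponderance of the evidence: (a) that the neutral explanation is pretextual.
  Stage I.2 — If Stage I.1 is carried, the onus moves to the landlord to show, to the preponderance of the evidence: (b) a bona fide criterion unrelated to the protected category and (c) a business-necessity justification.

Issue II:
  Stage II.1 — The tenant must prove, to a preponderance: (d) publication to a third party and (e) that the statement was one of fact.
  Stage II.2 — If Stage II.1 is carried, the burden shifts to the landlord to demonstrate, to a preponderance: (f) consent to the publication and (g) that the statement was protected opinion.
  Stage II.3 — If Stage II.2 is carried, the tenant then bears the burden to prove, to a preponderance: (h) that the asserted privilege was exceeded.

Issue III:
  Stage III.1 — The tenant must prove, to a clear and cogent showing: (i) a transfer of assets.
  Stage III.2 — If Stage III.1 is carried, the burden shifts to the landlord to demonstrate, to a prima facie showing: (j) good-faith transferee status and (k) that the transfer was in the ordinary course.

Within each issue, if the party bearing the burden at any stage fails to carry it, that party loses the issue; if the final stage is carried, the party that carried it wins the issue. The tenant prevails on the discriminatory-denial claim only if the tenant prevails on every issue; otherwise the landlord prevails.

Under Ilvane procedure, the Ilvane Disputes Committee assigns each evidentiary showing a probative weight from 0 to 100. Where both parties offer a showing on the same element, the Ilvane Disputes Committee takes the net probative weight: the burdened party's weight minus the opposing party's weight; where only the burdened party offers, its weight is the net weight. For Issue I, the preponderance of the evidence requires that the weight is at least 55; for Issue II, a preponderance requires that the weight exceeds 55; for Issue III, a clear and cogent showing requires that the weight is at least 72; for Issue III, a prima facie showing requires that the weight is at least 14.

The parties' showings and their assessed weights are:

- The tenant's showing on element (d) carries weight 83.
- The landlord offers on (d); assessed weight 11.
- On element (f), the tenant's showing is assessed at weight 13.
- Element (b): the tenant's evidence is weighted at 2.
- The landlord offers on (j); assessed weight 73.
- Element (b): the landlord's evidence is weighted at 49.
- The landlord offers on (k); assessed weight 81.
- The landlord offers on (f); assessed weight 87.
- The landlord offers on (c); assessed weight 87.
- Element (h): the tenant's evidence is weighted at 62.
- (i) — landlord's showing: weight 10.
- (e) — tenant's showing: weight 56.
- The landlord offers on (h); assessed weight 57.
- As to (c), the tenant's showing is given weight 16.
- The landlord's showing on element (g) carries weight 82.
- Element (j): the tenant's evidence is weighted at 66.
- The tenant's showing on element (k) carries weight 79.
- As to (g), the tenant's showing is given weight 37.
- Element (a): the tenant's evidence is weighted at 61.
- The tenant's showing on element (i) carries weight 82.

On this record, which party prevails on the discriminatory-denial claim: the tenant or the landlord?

tenant

— Issue I —
At Stage I.1 the tenant must meet the preponderance of the evidence (weight is at least 55): on (a) the weight is 61, which does reach 55, so (a) meets the standard.
  Stage I.1 is satisfied; the onus moves to the landlord.
At Stage I.2 the landlord must meet the preponderance of the evidence (weight is at least 55): on (b) the weight is 49 less the opposing 2 gives net 47, < 55, so (b) does not meet the standard; on (c) the weight is 87 less the opposing 16 gives net 71, which does reach 55, so (c) meets the standard.
  The landlord does not carry Stage I.2.
The tenant prevails on this issue.
— Issue II —
At Stage II.1 the tenant must meet a preponderance (weight exceeds 55): on (d) the weight is 83 less the opposing 11 gives net 72, which does exceed 55, so (d) meets the standard; on (e) the weight is 56, which does exceed 55, so (e) meets the standard.
  The tenant carries Stage II.1; the landlord now bears the burden.
At Stage II.2 the landlord must meet a preponderance (weight exceeds 55): on (f) the weight is 87 less the opposing 13 gives net 74, > 55, so (f) meets the standard; on (g) the weight is 82 less the opposing 37 gives net 45, which does not exceed 55, so (g) does not meet the standard.
  The landlord does not carry Stage II.2.
The tenant prevails on this issue.
— Issue III —
Stage III.1 (tenant, a clear and cogent showing, weight is at least 72): (i) net 82−10=72 ≥ 72 — meets.
  Stage III.1 is satisfied; the onus moves to the landlord.
Stage III.2 (landlord, a prima facie showing, weight is at least 14): (j) net 73−66=7 < 14 — fails; (k) net 81−79=2 < 14 — fails.
  The landlord does not carry Stage III.2.
So the tenant prevails on this issue.
Per-issue: Issue I → tenant; Issue II → tenant; Issue III → tenant. The tenant must prevail on every issue; overall, the tenant prevails.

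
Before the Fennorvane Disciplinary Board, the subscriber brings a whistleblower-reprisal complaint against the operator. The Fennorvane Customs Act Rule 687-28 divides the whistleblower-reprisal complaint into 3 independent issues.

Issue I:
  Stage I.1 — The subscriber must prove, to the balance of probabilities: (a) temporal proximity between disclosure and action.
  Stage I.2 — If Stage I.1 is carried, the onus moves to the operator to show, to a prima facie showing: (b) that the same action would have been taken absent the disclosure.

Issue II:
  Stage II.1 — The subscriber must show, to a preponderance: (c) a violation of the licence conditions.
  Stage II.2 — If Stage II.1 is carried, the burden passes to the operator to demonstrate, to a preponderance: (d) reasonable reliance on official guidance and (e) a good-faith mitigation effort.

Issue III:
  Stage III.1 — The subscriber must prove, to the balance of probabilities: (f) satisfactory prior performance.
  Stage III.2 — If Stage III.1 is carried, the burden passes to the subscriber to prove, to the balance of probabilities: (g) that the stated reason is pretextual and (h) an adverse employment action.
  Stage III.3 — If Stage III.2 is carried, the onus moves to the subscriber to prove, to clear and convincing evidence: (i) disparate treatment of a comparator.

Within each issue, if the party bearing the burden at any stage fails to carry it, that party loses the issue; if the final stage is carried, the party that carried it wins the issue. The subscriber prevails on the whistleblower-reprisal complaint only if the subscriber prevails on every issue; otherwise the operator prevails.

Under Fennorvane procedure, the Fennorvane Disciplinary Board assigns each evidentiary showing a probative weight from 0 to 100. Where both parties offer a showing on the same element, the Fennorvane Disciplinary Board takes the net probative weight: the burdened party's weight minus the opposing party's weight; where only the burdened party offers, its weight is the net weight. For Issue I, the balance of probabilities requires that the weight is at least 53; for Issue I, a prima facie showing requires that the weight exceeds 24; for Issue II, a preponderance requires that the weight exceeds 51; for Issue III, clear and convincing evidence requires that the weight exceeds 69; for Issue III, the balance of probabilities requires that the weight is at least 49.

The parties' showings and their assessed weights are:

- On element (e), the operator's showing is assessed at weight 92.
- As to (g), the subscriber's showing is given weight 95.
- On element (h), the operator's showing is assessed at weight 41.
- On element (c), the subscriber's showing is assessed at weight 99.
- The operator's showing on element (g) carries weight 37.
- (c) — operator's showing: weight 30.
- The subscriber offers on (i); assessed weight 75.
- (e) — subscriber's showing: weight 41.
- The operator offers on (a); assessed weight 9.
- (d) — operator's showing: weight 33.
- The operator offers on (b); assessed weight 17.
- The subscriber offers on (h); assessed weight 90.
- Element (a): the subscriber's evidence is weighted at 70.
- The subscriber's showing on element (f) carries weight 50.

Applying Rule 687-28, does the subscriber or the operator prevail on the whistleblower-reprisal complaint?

subscriber

— Issue I —
Stage I.1 (subscriber, the balance of probabilities, weight is at least 53): (a) net 70−9=61 ≥ 53 — meets.
  Stage I.1 is satisfied; the onus moves to the operator.
Stage I.2 (operator, a prima facie showing, weight exceeds 24): (b) 17 ≤ 24 — fails.
  The operator does not carry Stage I.2.
The subscriber prevails on this issue.
— Issue II —
At Stage II.1 the subscriber must meet a preponderance (weight exceeds 51): on (c) the weight is 99 less the opposing 30 gives net 69, which does exceed 51, so (c) meets the standard.
  The subscriber carries Stage II.1; the operator now bears the burden.
At Stage II.2 the operator must meet a preponderance (weight exceeds 51): on (d) the weight is 33, ≤ 51, so (d) does not meet the standard; on (e) the weight is 92 less the opposing 41 gives net 51, ≤ 51, so (e) does not meet the standard.
  Not every element is met, so the operator fails to carry Stage II.2.
The analysis ends at Stage II.2; the subscriber prevails on this issue.
— Issue III —
Stage III.1 — burden on subscriber; standard: the balance of probabilities (weight is at least 49).
    (f): 50 ≥ 49 [met]
  All elements met. The subscriber retains the burden for Stage III.2.
Stage III.2 — burden on subscriber; standard: the balance of probabilities (weight is at least 49).
    (g): 95 − 37 = 58 ≥ 49 [met]
    (h): 90 − 41 = 49 ≥ 49 [met]
  Stage III.2 carried; the burden remains with the subscriber.
Stage III.3 — burden on subscriber; standard: clear and convincing evidence (weight exceeds 69).
    (i): 75 > 69 [met]
  Stage III.3 carried; the final stage is satisfied.
With every stage satisfied, the subscriber prevails on this issue.
Per-issue: Issue I → subscriber; Issue II → subscriber; Issue III → subscriber. The subscriber must prevail on every issue; overall, the subscriber prevails.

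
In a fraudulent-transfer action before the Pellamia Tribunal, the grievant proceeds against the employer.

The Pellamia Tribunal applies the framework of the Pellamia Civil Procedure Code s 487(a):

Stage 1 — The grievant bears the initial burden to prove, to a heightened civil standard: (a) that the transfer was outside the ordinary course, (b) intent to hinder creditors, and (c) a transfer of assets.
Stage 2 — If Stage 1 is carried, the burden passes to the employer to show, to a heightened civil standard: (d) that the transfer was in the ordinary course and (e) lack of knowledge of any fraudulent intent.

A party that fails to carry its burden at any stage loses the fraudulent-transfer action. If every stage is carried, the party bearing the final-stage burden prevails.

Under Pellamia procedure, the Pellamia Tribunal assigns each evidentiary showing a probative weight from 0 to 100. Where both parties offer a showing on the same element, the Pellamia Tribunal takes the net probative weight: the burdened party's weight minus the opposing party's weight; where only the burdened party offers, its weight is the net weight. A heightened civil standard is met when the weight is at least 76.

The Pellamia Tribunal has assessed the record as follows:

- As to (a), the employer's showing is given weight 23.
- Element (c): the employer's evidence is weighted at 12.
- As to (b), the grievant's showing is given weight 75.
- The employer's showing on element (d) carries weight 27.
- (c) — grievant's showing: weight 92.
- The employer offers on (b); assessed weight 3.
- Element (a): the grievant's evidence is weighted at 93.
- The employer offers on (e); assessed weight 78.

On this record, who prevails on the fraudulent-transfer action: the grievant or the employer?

employer

Stage 1 — burden on grievant; standard: a heightened civil standard (weight is at least 76).
    (a): 93 − 23 = 70 < 76 [not met]
    (b): 75 − 3 = 72 < 76 [not met]
    (c): 92 − 12 = 80 ≥ 76 [met]
  Not every element is met, so the grievant fails to carry Stage 1.
The employer prevails.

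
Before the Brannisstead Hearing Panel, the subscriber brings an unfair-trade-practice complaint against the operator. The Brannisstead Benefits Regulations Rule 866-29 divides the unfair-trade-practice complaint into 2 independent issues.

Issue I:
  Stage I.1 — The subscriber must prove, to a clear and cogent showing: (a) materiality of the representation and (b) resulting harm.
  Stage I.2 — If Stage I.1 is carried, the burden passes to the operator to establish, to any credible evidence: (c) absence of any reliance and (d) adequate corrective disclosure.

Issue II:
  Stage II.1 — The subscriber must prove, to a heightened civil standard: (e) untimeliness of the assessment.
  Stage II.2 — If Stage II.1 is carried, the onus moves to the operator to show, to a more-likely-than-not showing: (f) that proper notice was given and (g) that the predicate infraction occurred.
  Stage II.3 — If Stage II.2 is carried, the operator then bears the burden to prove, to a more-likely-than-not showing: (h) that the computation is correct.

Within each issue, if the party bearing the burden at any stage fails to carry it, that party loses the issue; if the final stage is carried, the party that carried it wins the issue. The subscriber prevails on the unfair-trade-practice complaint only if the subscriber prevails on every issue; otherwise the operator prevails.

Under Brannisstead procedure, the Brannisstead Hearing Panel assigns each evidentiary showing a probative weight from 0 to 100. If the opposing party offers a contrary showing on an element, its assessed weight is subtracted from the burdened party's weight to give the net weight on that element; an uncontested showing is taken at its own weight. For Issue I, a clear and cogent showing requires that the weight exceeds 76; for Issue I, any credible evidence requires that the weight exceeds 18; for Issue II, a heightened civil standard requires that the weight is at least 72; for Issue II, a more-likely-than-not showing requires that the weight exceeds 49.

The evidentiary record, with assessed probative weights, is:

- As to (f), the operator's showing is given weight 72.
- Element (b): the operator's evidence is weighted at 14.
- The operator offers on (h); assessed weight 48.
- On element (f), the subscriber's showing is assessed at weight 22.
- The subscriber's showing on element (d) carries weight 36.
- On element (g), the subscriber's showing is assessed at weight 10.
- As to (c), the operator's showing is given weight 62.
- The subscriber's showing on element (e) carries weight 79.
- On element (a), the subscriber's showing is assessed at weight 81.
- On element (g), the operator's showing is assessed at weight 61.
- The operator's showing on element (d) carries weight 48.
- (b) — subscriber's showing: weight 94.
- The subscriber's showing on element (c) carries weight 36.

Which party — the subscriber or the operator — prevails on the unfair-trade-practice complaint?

— Issue I —
Stage I.1 — burden on subscriber; standard: a clear and cogent showing (weight exceeds 76).
    (a): 81 > 76 [met]
    (b): 94 − 14 = 80 > 76 [met]
  Stage I.1 is satisfied; the onus moves to the operator.
Stage I.2 — burden on operator; standard: any credible evidence (weight exceeds 18).
    (c): 62 − 36 = 26 > 18 [met]
    (d): 48 − 36 = 12 ≤ 18 [not met]
  The operator does not carry Stage I.2.
So the subscriber prevails on this issue.
— Issue II —
Stage II.1 (subscriber, a heightened civil standard, weight is at least 72): (e) 79 ≥ 72 — meets.
  Stage II.1 is satisfied; the onus moves to the operator.
Stage II.2 (operator, a more-likely-than-not showing, weight exceeds 49): (f) net 72−22=50 > 49 — meets; (g) net 61−10=51 > 49 — meets.
  All elements met. The operator retains the burden for Stage II.3.
Stage II.3 (operator, a more-likely-than-not showing, weight exceeds 49): (h) 48 ≤ 49 — fails.
  The operator does not carry Stage II.3.
The subscriber prevails on this issue.
Per-issue: Issue I → subscriber; Issue II → subscriber. The subscriber must prevail on every issue; overall, the subscriber prevails.

subscriber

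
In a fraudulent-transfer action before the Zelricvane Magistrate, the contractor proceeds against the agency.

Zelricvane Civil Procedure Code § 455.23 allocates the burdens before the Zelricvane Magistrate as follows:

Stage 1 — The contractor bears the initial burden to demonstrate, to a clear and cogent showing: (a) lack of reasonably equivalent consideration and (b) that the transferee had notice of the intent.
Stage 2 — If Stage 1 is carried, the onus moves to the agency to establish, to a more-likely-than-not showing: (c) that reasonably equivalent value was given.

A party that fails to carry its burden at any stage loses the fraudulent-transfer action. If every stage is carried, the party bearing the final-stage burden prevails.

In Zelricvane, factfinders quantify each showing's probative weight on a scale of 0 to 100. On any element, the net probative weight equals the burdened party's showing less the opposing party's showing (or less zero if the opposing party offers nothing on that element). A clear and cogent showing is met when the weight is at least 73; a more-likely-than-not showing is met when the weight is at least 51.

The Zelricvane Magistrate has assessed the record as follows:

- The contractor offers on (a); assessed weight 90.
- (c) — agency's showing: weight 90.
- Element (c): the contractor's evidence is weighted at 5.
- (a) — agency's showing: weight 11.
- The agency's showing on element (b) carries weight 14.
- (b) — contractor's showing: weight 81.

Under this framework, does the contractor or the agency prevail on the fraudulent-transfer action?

agency

Stage 1 (contractor, a clear and cogent showing, weight is at least 73): (a) net 90−11=79 ≥ 73 — meets; (b) net 81−14=67 < 73 — fails.
  Stage 1 not carried; the contractor fails its burden.
The analysis ends at Stage 1; the agency prevails.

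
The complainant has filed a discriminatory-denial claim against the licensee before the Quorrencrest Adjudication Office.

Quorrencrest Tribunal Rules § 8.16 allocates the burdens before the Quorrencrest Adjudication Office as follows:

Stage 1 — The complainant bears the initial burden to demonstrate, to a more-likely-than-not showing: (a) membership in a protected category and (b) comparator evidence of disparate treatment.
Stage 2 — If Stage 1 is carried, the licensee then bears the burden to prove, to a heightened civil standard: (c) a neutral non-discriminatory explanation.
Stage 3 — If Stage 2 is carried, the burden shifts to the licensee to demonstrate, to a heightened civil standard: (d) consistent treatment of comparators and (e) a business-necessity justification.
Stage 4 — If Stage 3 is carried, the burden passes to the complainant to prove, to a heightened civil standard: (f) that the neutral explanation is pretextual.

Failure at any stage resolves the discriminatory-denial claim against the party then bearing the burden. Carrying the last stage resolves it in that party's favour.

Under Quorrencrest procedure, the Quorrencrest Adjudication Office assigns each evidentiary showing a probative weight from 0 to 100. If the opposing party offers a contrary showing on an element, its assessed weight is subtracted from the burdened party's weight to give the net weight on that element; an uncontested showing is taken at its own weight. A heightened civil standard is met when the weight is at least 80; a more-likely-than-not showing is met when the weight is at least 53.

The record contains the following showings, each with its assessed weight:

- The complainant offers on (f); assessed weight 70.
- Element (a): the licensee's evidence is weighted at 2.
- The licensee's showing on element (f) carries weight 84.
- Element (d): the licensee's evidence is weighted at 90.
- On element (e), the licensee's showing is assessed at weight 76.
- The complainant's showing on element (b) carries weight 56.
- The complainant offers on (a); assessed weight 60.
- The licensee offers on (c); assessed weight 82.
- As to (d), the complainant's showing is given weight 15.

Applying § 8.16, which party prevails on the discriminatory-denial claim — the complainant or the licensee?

complainant

Stage 1 — burden on complainant; standard: a more-likely-than-not showing (weight is at least 53).
    (a): 60 − 2 = 58 ≥ 53 [met]
    (b): 56 ≥ 53 [met]
  Stage 1 is satisfied; the onus moves to the licensee.
Stage 2 — burden on licensee; standard: a heightened civil standard (weight is at least 80).
    (c): 82 ≥ 80 [met]
  All elements met. The licensee retains the burden for Stage 3.
Stage 3 — burden on licensee; standard: a heightened civil standard (weight is at least 80).
    (d): 90 − 15 = 75 < 80 [not met]
    (e): 76 < 80 [not met]
  The licensee does not carry Stage 3.
The analysis ends at Stage 3; the complainant prevails.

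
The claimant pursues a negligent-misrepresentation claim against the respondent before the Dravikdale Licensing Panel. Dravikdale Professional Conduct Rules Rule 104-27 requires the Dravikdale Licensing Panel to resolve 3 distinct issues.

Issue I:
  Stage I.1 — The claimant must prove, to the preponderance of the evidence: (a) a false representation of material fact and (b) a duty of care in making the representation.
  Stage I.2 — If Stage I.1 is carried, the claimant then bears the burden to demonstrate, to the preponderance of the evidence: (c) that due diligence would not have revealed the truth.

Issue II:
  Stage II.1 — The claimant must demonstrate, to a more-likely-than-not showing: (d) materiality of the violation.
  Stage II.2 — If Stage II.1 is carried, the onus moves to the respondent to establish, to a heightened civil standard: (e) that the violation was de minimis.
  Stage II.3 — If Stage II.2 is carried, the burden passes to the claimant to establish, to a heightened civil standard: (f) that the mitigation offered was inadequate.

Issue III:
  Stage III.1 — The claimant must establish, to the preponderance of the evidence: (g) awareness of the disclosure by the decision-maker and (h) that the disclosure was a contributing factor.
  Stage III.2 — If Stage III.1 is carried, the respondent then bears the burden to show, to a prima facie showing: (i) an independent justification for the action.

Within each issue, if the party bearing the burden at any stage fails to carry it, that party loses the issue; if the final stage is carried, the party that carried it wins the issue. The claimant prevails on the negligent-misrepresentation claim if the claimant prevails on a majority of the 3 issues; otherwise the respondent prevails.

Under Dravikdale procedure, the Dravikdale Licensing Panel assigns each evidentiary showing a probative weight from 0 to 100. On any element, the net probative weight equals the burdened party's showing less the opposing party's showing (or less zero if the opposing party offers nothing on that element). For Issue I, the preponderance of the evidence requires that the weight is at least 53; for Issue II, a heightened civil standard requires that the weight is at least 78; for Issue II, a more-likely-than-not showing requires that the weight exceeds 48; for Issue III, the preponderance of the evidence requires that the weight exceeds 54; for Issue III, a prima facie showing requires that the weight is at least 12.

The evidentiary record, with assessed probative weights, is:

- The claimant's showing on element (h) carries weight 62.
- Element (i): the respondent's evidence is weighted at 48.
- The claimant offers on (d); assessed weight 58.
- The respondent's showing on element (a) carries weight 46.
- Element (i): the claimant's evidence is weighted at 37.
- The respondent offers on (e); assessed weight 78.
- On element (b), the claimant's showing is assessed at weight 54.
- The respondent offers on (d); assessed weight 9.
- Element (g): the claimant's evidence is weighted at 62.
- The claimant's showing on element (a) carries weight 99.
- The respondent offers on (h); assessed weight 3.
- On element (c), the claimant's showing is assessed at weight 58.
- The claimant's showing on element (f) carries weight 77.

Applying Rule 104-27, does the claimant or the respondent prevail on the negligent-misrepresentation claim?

— Issue I —
At Stage I.1 the claimant must meet the preponderance of the evidence (weight is at least 53): on (a) the weight is 99 less the opposing 46 gives net 53, ≥ 53, so (a) meets the standard; on (b) the weight is 54, which does reach 53, so (b) meets the standard.
  Stage I.1 carried; the burden remains with the claimant.
At Stage I.2 the claimant must meet the preponderance of the evidence (weight is at least 53): on (c) the weight is 58, which does reach 53, so (c) meets the standard.
  The claimant carries the last stage.
Every stage carried; the claimant prevails on this issue.
— Issue II —
Stage II.1 (claimant, a more-likely-than-not showing, weight exceeds 48): (d) net 58−9=49 > 48 — meets.
  Stage II.1 is satisfied; the onus moves to the respondent.
Stage II.2 (respondent, a heightened civil standard, weight is at least 78): (e) 78 ≥ 78 — meets.
  Stage II.2 is satisfied; the onus moves to the claimant.
Stage II.3 (claimant, a heightened civil standard, weight is at least 78): (f) 77 < 78 — fails.
  Not every element is met, so the claimant fails to carry Stage II.3.
The respondent prevails on this issue.
— Issue III —
At Stage III.1 the claimant must meet the preponderance of the evidence (weight exceeds 54): on (g) the weight is 62, > 54, so (g) meets the standard; on (h) the weight is 62 less the opposing 3 gives net 59, > 54, so (h) meets the standard.
  Stage III.1 is satisfied; the onus moves to the respondent.
At Stage III.2 the respondent must meet a prima facie showing (weight is at least 12): on (i) the weight is 48 less the opposing 37 gives net 11, < 12, so (i) does not meet the standard.
  Not every element is met, so the respondent fails to carry Stage III.2.
The analysis ends at Stage III.2; the claimant prevails on this issue.
Per-issue: Issue I → claimant; Issue II → respondent; Issue III → claimant. The claimant must prevail on a majority of issues; overall, the claimant prevails.

claimant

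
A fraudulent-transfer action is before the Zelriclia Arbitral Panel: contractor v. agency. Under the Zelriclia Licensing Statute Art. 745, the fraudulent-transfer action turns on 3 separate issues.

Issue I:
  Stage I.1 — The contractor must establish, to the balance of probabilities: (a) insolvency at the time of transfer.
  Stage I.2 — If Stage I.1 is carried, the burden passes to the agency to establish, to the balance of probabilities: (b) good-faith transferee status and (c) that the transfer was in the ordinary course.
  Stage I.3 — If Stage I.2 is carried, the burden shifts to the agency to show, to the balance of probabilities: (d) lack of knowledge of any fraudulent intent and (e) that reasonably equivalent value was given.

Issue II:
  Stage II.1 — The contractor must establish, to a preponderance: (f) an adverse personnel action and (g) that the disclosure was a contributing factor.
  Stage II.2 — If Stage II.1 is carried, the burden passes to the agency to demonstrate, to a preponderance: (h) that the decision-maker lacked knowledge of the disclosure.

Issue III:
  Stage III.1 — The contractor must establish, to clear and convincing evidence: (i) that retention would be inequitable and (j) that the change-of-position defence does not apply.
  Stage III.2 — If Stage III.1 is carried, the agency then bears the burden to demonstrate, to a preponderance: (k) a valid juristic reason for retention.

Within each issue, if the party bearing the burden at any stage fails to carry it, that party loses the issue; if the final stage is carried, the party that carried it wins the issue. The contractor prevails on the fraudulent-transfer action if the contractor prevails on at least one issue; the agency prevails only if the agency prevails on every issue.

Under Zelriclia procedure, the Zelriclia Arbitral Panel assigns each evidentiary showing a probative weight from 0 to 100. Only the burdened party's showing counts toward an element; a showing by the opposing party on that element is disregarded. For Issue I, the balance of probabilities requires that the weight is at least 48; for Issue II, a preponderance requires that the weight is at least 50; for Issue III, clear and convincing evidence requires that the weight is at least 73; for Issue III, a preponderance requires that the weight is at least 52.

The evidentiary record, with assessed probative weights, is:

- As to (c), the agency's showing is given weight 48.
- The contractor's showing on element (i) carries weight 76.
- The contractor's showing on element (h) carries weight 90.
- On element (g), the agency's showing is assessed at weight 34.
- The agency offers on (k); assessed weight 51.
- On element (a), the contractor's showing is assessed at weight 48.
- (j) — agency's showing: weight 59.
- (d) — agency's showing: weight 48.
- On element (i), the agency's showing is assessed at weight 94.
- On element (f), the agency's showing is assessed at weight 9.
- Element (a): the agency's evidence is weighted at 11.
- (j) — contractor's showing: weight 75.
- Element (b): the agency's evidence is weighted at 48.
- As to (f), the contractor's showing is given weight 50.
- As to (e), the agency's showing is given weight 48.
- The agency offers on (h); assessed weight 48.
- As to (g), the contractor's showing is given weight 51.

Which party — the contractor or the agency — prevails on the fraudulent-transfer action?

— Issue I —
Stage I.1 — burden on contractor; standard: the balance of probabilities (weight is at least 48).
    (a): 48 (agency's 11 disregarded) ≥ 48 [met]
  Stage I.1 is satisfied; the onus moves to the agency.
Stage I.2 — burden on agency; standard: the balance of probabilities (weight is at least 48).
    (b): 48 ≥ 48 [met]
    (c): 48 ≥ 48 [met]
  Stage I.2 is satisfied; the agency continues to bear the burden.
Stage I.3 — burden on agency; standard: the balance of probabilities (weight is at least 48).
    (d): 48 ≥ 48 [met]
    (e): 48 ≥ 48 [met]
  Stage I.3 carried; the final stage is satisfied.
All stages carried — the agency prevails on this issue.
— Issue II —
Stage II.1 — burden on contractor; standard: a preponderance (weight is at least 50).
    (f): 50 (agency's 9 disregarded) ≥ 50 [met]
    (g): 51 (agency's 34 disregarded) ≥ 50 [met]
  Stage II.1 is satisfied; the onus moves to the agency.
Stage II.2 — burden on agency; standard: a preponderance (weight is at least 50).
    (h): 48 (contractor's 90 disregarded) < 50 [not met]
  Stage II.2 not carried; the agency fails its burden.
So the contractor prevails on this issue.
— Issue III —
Stage III.1 (contractor, clear and convincing evidence, weight is at least 73): (i) 76 (agency's 94 disregarded) ≥ 73 — meets; (j) 75 (agency's 59 disregarded) ≥ 73 — meets.
  The contractor carries Stage III.1; the agency now bears the burden.
Stage III.2 (agency, a preponderance, weight is at least 52): (k) 51 < 52 — fails.
  Stage III.2 not carried; the agency fails its burden.
The contractor prevails on this issue.
Per-issue: Issue I → agency; Issue II → contractor; Issue III → contractor. The contractor must prevail on at least one issue; overall, the contractor prevails.

contractor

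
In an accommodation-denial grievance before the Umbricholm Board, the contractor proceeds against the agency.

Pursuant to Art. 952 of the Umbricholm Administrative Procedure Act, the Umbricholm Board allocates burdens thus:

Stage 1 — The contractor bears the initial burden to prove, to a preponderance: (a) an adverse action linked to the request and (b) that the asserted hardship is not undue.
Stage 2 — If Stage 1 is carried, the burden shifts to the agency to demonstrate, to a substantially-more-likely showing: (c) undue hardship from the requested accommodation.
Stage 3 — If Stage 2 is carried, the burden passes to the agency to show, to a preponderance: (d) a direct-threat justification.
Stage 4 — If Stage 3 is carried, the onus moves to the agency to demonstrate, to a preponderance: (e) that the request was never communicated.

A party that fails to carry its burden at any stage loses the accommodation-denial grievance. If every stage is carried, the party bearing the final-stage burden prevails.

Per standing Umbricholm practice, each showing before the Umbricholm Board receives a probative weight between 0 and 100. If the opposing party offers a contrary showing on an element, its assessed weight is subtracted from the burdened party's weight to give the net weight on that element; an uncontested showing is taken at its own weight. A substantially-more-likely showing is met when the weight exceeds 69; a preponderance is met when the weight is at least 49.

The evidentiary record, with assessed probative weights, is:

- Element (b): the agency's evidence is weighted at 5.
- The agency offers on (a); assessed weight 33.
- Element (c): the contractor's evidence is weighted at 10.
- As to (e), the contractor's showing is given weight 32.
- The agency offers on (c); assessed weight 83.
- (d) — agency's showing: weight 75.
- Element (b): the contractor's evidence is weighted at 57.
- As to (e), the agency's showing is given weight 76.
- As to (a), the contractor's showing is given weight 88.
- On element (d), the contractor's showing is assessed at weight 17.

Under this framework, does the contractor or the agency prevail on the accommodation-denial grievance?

contractor

Stage 1 (contractor, a preponderance, weight is at least 49): (a) net 88−33=55 ≥ 49 — meets; (b) net 57−5=52 ≥ 49 — meets.
  All elements met. The burden passes to the agency.
Stage 2 (agency, a substantially-more-likely showing, weight exceeds 69): (c) net 83−10=73 > 69 — meets.
  Stage 2 carried; the burden remains with the agency.
Stage 3 (agency, a preponderance, weight is at least 49): (d) net 75−17=58 ≥ 49 — meets.
  All elements met. The agency retains the burden for Stage 4.
Stage 4 (agency, a preponderance, weight is at least 49): (e) net 76−32=44 < 49 — fails.
  The agency does not carry Stage 4.
So the contractor prevails.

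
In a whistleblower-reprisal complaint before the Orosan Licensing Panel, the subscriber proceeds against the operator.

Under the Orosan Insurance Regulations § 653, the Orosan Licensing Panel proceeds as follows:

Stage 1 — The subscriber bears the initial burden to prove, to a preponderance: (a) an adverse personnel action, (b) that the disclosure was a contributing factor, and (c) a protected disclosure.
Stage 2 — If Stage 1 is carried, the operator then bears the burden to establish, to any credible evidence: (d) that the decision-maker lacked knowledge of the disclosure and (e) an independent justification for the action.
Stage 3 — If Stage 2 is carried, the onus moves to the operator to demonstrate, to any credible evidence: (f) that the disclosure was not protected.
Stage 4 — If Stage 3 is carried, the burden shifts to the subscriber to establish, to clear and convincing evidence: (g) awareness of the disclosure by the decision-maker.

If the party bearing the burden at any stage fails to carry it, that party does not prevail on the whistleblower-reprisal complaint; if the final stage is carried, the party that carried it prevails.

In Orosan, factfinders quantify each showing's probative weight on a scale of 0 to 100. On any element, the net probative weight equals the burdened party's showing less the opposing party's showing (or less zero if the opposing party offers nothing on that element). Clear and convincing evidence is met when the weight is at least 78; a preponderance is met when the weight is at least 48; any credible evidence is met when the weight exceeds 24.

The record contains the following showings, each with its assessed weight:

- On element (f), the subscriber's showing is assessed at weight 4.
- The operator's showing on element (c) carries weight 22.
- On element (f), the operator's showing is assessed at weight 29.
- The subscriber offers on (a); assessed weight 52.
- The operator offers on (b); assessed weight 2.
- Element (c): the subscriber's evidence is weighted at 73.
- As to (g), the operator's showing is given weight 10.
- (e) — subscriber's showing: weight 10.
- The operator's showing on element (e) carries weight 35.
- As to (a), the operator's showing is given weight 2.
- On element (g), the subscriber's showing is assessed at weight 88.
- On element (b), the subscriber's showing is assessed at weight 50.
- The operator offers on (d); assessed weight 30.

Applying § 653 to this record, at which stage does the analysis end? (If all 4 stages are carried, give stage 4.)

stage 4

Stage 1 — burden on subscriber; standard: a preponderance (weight is at least 48).
    (a): 52 − 2 = 50 ≥ 48 [met]
    (b): 50 − 2 = 48 ≥ 48 [met]
    (c): 73 − 22 = 51 ≥ 48 [met]
  Stage 1 is satisfied; the onus moves to the operator.
Stage 2 — burden on operator; standard: any credible evidence (weight exceeds 24).
    (d): 30 > 24 [met]
    (e): 35 − 10 = 25 > 24 [met]
  All elements met. The operator retains the burden for Stage 3.
Stage 3 — burden on operator; standard: any credible evidence (weight exceeds 24).
    (f): 29 − 4 = 25 > 24 [met]
  Stage 3 is satisfied; the onus moves to the subscriber.
Stage 4 — burden on subscriber; standard: clear and convincing evidence (weight is at least 78).
    (g): 88 − 10 = 78 ≥ 78 [met]
  All elements met at the final stage.
With every stage satisfied, the subscriber prevails.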